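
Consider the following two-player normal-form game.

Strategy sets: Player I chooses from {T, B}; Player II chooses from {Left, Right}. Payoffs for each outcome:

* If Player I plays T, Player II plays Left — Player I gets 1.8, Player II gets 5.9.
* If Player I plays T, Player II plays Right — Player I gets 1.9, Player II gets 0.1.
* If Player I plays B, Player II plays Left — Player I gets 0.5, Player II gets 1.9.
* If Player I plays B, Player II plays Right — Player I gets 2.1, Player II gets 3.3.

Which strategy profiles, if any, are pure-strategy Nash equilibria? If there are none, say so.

The pure Nash equilibria are (T, Left), (B, Right).

Player I against Left: payoffs 1.8, 0.5 → best response T.
Player I against Right: payoffs 1.9, 2.1 → best response B.
Player II against T: payoffs 5.9, 0.1 → best response Left.
Player II against B: payoffs 1.9, 3.3 → best response Right.
Mutual best responses: (T, Left); (B, Right).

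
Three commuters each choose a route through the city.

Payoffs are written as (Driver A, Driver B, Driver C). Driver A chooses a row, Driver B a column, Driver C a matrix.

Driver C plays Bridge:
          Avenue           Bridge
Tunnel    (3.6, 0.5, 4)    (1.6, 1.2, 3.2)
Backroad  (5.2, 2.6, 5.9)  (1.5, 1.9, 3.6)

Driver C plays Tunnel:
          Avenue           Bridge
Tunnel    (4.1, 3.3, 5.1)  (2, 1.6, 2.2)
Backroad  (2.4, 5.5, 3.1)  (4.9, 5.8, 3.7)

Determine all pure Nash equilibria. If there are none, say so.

Pure-strategy Nash equilibria: (Tunnel, Avenue, Tunnel), (Tunnel, Bridge, Bridge), (Backroad, Avenue, Bridge), (Backroad, Bridge, Tunnel)

For each player, find the best response to each opponent profile; mutual best responses are the pure NE.
Driver A against (Avenue, Bridge): payoffs 3.6, 5.2 → best response Backroad.
Driver A against (Avenue, Tunnel): payoffs 4.1, 2.4 → best response Tunnel.
Driver A against (Bridge, Bridge): payoffs 1.6, 1.5 → best response Tunnel.
Driver A against (Bridge, Tunnel): payoffs 2, 4.9 → best response Backroad.
Driver B against (Tunnel, Bridge): payoffs 0.5, 1.2 → best response Bridge.
Driver B against (Tunnel, Tunnel): payoffs 3.3, 1.6 → best response Avenue.
Driver B against (Backroad, Bridge): payoffs 2.6, 1.9 → best response Avenue.
Driver B against (Backroad, Tunnel): payoffs 5.5, 5.8 → best response Bridge.
Driver C against (Tunnel, Avenue): payoffs 4, 5.1 → best response Tunnel.
Driver C against (Tunnel, Bridge): payoffs 3.2, 2.2 → best response Bridge.
Driver C against (Backroad, Avenue): payoffs 5.9, 3.1 → best response Bridge.
Driver C against (Backroad, Bridge): payoffs 3.6, 3.7 → best response Tunnel.
Mutual best responses: (Tunnel, Avenue, Tunnel); (Tunnel, Bridge, Bridge); (Backroad, Avenue, Bridge); (Backroad, Bridge, Tunnel).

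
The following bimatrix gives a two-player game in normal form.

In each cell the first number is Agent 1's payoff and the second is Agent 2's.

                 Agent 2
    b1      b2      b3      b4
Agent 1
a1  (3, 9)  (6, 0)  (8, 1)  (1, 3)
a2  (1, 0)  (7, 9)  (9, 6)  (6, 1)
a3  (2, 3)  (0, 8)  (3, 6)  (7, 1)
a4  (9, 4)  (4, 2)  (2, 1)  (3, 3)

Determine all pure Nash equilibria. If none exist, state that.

Agent 1 against b1: payoffs 3, 1, 2, 9 → best response a4.
Agent 1 against b2: payoffs 6, 7, 0, 4 → best response a2.
Agent 1 against b3: payoffs 8, 9, 3, 2 → best response a2.
Agent 1 against b4: payoffs 1, 6, 7, 3 → best response a3.
Agent 2 against a1: payoffs 9, 0, 1, 3 → best response b1.
Agent 2 against a2: payoffs 0, 9, 6, 1 → best response b2.
Agent 2 against a3: payoffs 3, 8, 6, 1 → best response b2.
Agent 2 against a4: payoffs 4, 2, 1, 3 → best response b1.
Mutual best responses: (a2, b2); (a4, b1).

The pure Nash equilibria are (a2, b2), (a4, b1).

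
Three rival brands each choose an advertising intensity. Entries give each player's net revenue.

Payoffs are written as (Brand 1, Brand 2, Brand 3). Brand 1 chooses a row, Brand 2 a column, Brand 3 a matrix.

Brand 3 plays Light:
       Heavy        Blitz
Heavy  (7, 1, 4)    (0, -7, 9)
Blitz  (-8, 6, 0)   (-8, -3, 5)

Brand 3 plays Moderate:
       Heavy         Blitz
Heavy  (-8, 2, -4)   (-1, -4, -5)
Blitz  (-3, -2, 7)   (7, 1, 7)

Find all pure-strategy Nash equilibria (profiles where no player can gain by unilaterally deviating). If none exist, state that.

(Heavy, Heavy, Light): Brand 1 gets 7, best alternative -8; Brand 2 gets 1, best alternative -7; Brand 3 gets 4, best alternative -4. No profitable deviation — NE.
(Heavy, Heavy, Moderate): Brand 1 can switch to Blitz (-8 → -3). Not NE.
(Heavy, Blitz, Light): Brand 2 can switch to Heavy (-7 → 1). Not NE.
(Heavy, Blitz, Moderate): Brand 1 can switch to Blitz (-1 → 7). Not NE.
(Blitz, Heavy, Light): Brand 1 can switch to Heavy (-8 → 7). Not NE.
(Blitz, Heavy, Moderate): Brand 2 can switch to Blitz (-2 → 1). Not NE.
(Blitz, Blitz, Light): Brand 1 can switch to Heavy (-8 → 0). Not NE.
(Blitz, Blitz, Moderate): Brand 1 gets 7, best alternative -1; Brand 2 gets 1, best alternative -2; Brand 3 gets 7, best alternative 5. No profitable deviation — NE.

The pure Nash equilibria are (Heavy, Heavy, Light), (Blitz, Blitz, Moderate).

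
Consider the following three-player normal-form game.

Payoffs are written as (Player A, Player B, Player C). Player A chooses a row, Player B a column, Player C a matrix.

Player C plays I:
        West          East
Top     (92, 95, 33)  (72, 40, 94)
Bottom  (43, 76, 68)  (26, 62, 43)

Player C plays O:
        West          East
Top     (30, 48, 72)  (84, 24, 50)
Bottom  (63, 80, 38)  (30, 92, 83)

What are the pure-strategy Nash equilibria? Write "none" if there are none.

(Top, West, I): Player C can switch to O (33 → 72). Not NE.
(Top, West, O): Player A can switch to Bottom (30 → 63). Not NE.
(Top, East, I): Player B can switch to West (40 → 95). Not NE.
(Top, East, O): Player B can switch to West (24 → 48). Not NE.
(Bottom, West, I): Player A can switch to Top (43 → 92). Not NE.
(Bottom, West, O): Player B can switch to East (80 → 92). Not NE.
(The remaining 2 profiles each have a profitable deviation by the same check.)

No pure-strategy Nash equilibrium.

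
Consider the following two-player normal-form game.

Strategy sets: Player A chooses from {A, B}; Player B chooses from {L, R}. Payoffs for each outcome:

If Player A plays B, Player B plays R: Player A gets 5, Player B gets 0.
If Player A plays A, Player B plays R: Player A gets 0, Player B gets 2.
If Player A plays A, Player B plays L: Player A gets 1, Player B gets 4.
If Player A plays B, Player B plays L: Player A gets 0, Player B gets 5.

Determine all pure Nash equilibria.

The unique pure-strategy Nash equilibrium is (A, L).

Player A against L: payoffs 1, 0 → best response A.
Player A against R: payoffs 0, 5 → best response B.
Player B against A: payoffs 4, 2 → best response L.
Player B against B: payoffs 5, 0 → best response L.
Mutual best responses: (A, L).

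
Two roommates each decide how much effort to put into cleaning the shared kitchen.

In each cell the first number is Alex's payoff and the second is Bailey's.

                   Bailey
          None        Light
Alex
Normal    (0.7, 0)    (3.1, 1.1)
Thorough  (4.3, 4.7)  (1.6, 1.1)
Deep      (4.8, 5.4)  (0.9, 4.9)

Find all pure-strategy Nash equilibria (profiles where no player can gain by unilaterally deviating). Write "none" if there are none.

(Normal, None): Alex can switch to Thorough (0.7 → 4.3). Not NE.
(Normal, Light): Alex gets 3.1, best alternative 1.6; Bailey gets 1.1, best alternative 0. No profitable deviation — NE.
(Thorough, None): Alex can switch to Deep (4.3 → 4.8). Not NE.
(Thorough, Light): Alex can switch to Normal (1.6 → 3.1). Not NE.
(Deep, None): Alex gets 4.8, best alternative 4.3; Bailey gets 5.4, best alternative 4.9. No profitable deviation — NE.
(Deep, Light): Alex can switch to Normal (0.9 → 3.1). Not NE.

Pure-strategy Nash equilibria: (Normal, Light) and (Deep, None)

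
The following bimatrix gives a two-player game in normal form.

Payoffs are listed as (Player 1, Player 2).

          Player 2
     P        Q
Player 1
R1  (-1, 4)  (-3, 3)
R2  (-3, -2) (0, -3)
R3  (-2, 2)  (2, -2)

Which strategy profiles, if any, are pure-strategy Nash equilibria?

Pure NE: (R1, P)

Player 1 against P: payoffs -1, -3, -2 → best response R1.
Player 1 against Q: payoffs -3, 0, 2 → best response R3.
Player 2 against R1: payoffs 4, 3 → best response P.
Player 2 against R2: payoffs -2, -3 → best response P.
Player 2 against R3: payoffs 2, -2 → best response P.
Mutual best responses: (R1, P).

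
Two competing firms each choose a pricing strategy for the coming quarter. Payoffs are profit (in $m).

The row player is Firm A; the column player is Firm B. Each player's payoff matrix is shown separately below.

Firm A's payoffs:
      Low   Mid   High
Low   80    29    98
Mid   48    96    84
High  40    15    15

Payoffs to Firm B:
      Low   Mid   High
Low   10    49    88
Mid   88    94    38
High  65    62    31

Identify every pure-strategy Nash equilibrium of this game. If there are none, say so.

The pure Nash equilibria are (Low, High), (Mid, Mid).

Firm A against Low: payoffs 80, 48, 40 → best response Low.
Firm A against Mid: payoffs 29, 96, 15 → best response Mid.
Firm A against High: payoffs 98, 84, 15 → best response Low.
Firm B against Low: payoffs 10, 49, 88 → best response High.
Firm B against Mid: payoffs 88, 94, 38 → best response Mid.
Firm B against High: payoffs 65, 62, 31 → best response Low.
Mutual best responses: (Low, High); (Mid, Mid).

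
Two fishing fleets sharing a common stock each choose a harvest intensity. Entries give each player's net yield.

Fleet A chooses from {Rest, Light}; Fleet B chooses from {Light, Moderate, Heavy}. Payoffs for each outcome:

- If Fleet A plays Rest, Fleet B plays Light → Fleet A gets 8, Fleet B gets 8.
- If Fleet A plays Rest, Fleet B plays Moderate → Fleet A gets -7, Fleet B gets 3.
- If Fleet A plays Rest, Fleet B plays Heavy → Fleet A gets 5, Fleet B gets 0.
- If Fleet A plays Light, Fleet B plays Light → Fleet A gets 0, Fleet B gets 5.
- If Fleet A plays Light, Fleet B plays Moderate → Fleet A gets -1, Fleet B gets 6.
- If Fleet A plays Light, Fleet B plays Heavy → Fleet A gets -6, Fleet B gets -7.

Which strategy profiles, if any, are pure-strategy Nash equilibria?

For each player, find the best response to each opponent profile; mutual best responses are the pure NE.
Fleet A against Light: payoffs 8, 0 → best response Rest.
Fleet A against Moderate: payoffs -7, -1 → best response Light.
Fleet A against Heavy: payoffs 5, -6 → best response Rest.
Fleet B against Rest: payoffs 8, 3, 0 → best response Light.
Fleet B against Light: payoffs 5, 6, -7 → best response Moderate.
Mutual best responses: (Rest, Light); (Light, Moderate).

The pure Nash equilibria are (Rest, Light); (Light, Moderate).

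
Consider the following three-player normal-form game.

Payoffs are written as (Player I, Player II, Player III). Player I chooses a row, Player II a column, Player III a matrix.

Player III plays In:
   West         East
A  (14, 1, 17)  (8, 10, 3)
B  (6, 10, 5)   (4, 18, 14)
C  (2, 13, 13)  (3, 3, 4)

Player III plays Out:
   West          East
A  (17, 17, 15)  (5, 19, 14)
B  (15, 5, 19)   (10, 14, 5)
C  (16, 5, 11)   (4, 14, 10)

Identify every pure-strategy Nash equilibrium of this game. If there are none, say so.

Player I against (West, In): payoffs 14, 6, 2 → best response A.
Player I against (West, Out): payoffs 17, 15, 16 → best response A.
Player I against (East, In): payoffs 8, 4, 3 → best response A.
Player I against (East, Out): payoffs 5, 10, 4 → best response B.
Player II against (A, In): payoffs 1, 10 → best response East.
Player II against (A, Out): payoffs 17, 19 → best response East.
Player II against (B, In): payoffs 10, 18 → best response East.
Player II against (B, Out): payoffs 5, 14 → best response East.
Player II against (C, In): payoffs 13, 3 → best response West.
Player II against (C, Out): payoffs 5, 14 → best response East.
Player III against (A, West): payoffs 17, 15 → best response In.
Player III against (A, East): payoffs 3, 14 → best response Out.
Player III against (B, West): payoffs 5, 19 → best response Out.
Player III against (B, East): payoffs 14, 5 → best response In.
Player III against (C, West): payoffs 13, 11 → best response In.
Player III against (C, East): payoffs 4, 10 → best response Out.
No profile is a mutual best response for all players.

This game has no pure Nash equilibrium.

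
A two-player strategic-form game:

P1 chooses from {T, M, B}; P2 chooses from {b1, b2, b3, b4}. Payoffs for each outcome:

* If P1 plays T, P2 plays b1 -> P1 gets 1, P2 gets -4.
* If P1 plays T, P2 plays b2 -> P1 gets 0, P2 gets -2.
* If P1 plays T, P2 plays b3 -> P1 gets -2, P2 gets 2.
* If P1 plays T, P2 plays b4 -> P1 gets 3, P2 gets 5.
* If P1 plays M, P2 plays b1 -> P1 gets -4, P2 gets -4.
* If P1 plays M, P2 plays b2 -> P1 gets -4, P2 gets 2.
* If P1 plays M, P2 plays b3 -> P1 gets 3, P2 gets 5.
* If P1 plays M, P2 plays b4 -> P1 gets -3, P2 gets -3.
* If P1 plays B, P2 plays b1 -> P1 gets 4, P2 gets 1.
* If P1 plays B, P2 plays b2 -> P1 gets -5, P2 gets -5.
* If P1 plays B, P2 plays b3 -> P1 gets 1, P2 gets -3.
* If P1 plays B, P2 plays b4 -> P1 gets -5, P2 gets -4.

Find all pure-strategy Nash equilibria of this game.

The pure Nash equilibria are (T, b4) and (M, b3) and (B, b1).

(T, b1): P1 can switch to B (1 → 4). Not NE.
(T, b2): P2 can switch to b3 (-2 → 2). Not NE.
(T, b3): P1 can switch to M (-2 → 3). Not NE.
(T, b4): P1 gets 3, best alternative -3; P2 gets 5, best alternative 2. No profitable deviation — NE.
(M, b1): P1 can switch to T (-4 → 1). Not NE.
(M, b2): P1 can switch to T (-4 → 0). Not NE.
(M, b3): P1 gets 3, best alternative 1; P2 gets 5, best alternative 2. No profitable deviation — NE.
(M, b4): P1 can switch to T (-3 → 3). Not NE.
(B, b1): P1 gets 4, best alternative 1; P2 gets 1, best alternative -3. No profitable deviation — NE.
(The remaining 3 profiles each have a profitable deviation by the same check.)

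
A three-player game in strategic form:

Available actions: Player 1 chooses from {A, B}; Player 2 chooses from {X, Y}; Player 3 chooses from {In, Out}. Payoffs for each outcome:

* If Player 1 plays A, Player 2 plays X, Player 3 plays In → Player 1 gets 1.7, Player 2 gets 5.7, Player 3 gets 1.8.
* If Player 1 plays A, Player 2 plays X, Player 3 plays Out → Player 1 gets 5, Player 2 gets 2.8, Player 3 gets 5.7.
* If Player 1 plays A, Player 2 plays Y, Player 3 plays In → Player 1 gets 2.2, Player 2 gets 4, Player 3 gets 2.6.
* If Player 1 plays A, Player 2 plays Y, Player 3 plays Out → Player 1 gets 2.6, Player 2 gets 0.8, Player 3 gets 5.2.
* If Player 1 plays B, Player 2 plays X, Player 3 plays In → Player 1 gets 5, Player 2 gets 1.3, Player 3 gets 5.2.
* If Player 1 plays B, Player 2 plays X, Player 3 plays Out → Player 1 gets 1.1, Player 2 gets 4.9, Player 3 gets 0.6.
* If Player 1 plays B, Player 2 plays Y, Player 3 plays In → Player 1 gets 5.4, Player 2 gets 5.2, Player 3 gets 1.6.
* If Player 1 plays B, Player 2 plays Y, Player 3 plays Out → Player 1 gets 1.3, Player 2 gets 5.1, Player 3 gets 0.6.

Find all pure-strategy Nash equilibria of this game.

(A, X, Out); (B, Y, In)

For each player, find the best response to each opponent profile; mutual best responses are the pure NE.
Player 1 against (X, In): payoffs 1.7, 5 → best response B.
Player 1 against (X, Out): payoffs 5, 1.1 → best response A.
Player 1 against (Y, In): payoffs 2.2, 5.4 → best response B.
Player 1 against (Y, Out): payoffs 2.6, 1.3 → best response A.
Player 2 against (A, In): payoffs 5.7, 4 → best response X.
Player 2 against (A, Out): payoffs 2.8, 0.8 → best response X.
Player 2 against (B, In): payoffs 1.3, 5.2 → best response Y.
Player 2 against (B, Out): payoffs 4.9, 5.1 → best response Y.
Player 3 against (A, X): payoffs 1.8, 5.7 → best response Out.
Player 3 against (A, Y): payoffs 2.6, 5.2 → best response Out.
Player 3 against (B, X): payoffs 5.2, 0.6 → best response In.
Player 3 against (B, Y): payoffs 1.6, 0.6 → best response In.
Mutual best responses: (A, X, Out); (B, Y, In).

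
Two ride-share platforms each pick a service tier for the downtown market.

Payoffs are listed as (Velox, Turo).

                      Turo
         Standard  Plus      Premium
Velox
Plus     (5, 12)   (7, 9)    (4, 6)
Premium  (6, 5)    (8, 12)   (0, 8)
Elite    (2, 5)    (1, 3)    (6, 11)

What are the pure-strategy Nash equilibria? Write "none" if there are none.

(Plus, Standard): Velox can switch to Premium (5 → 6). Not NE.
(Plus, Plus): Velox can switch to Premium (7 → 8). Not NE.
(Plus, Premium): Velox can switch to Elite (4 → 6). Not NE.
(Premium, Standard): Turo can switch to Plus (5 → 12). Not NE.
(Premium, Plus): Velox gets 8, best alternative 7; Turo gets 12, best alternative 8. No profitable deviation — NE.
(Premium, Premium): Velox can switch to Plus (0 → 4). Not NE.
(Elite, Standard): Velox can switch to Plus (2 → 5). Not NE.
(Elite, Plus): Velox can switch to Plus (1 → 7). Not NE.
(Elite, Premium): Velox gets 6, best alternative 4; Turo gets 11, best alternative 5. No profitable deviation — NE.

Pure-strategy Nash equilibria: (Premium, Plus); (Elite, Premium)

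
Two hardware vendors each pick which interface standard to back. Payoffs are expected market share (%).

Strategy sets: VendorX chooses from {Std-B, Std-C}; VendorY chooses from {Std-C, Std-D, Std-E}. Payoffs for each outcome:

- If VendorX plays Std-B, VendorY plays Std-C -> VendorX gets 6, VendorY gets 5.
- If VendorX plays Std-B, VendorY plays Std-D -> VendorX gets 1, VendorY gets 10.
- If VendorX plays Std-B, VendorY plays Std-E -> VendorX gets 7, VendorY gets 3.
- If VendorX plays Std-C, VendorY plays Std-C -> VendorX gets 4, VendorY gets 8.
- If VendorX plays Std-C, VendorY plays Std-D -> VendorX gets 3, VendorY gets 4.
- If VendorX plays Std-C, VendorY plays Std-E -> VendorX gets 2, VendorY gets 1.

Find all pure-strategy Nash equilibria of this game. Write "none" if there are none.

VendorX against Std-C: payoffs 6, 4 → best response Std-B.
VendorX against Std-D: payoffs 1, 3 → best response Std-C.
VendorX against Std-E: payoffs 7, 2 → best response Std-B.
VendorY against Std-B: payoffs 5, 10, 3 → best response Std-D.
VendorY against Std-C: payoffs 8, 4, 1 → best response Std-C.
No profile is a mutual best response for all players.

none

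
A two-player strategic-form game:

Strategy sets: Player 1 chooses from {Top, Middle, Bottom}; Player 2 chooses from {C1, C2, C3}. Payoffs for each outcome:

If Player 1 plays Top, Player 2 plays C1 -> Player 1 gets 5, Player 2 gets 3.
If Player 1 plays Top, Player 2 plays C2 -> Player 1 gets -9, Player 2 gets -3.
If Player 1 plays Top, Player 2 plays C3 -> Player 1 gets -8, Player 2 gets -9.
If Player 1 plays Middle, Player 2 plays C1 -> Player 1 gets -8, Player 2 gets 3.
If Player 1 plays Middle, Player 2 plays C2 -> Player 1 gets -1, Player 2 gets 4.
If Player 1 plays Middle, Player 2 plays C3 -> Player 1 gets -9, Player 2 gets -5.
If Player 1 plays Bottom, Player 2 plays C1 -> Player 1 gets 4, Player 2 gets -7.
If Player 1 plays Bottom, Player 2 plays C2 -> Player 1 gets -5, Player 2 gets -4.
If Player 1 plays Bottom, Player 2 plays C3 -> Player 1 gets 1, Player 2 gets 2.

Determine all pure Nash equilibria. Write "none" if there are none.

Player 1 against C1: payoffs 5, -8, 4 → best response Top.
Player 1 against C2: payoffs -9, -1, -5 → best response Middle.
Player 1 against C3: payoffs -8, -9, 1 → best response Bottom.
Player 2 against Top: payoffs 3, -3, -9 → best response C1.
Player 2 against Middle: payoffs 3, 4, -5 → best response C2.
Player 2 against Bottom: payoffs -7, -4, 2 → best response C3.
Mutual best responses: (Top, C1); (Middle, C2); (Bottom, C3).

(Top, C1) and (Middle, C2) and (Bottom, C3)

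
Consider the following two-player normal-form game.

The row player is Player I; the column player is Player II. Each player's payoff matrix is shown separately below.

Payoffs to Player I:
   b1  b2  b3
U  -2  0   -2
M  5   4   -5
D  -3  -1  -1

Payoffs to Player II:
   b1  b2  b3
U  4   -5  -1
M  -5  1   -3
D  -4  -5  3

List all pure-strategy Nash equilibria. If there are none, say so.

(U, b1): Player I can switch to M (-2 → 5). Not NE.
(U, b2): Player I can switch to M (0 → 4). Not NE.
(U, b3): Player I can switch to D (-2 → -1). Not NE.
(M, b1): Player II can switch to b2 (-5 → 1). Not NE.
(M, b2): Player I gets 4, best alternative 0; Player II gets 1, best alternative -3. No profitable deviation — NE.
(M, b3): Player I can switch to U (-5 → -2). Not NE.
(D, b1): Player I can switch to U (-3 → -2). Not NE.
(D, b2): Player I can switch to U (-1 → 0). Not NE.
(D, b3): Player I gets -1, best alternative -2; Player II gets 3, best alternative -4. No profitable deviation — NE.

Pure-strategy Nash equilibria: (M, b2), (D, b3)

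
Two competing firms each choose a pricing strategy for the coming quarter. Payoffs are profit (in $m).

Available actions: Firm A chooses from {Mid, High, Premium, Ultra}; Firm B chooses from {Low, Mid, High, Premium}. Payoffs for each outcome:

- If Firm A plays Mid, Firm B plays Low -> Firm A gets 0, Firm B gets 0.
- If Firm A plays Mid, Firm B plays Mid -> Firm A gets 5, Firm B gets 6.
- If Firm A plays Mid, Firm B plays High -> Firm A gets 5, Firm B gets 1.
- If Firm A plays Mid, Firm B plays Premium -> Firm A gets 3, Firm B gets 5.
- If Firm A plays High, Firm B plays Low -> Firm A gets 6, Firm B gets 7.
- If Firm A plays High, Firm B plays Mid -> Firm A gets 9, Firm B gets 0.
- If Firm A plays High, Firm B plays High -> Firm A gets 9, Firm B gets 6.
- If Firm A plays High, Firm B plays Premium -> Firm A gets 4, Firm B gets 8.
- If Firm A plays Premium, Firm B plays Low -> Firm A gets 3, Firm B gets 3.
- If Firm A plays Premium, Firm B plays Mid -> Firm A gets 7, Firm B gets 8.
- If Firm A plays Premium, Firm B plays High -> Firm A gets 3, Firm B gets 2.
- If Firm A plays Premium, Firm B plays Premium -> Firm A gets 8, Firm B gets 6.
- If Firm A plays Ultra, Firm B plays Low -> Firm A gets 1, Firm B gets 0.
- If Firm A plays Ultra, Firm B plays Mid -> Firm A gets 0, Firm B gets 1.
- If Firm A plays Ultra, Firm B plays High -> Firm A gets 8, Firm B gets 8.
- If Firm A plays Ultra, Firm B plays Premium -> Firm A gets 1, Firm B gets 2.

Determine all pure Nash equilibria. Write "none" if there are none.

Mark each player's best response to every combination of opponents' strategies; a profile where every player is best-responding is a pure Nash equilibrium.
Firm A against Low: payoffs 0, 6, 3, 1 → best response High.
Firm A against Mid: payoffs 5, 9, 7, 0 → best response High.
Firm A against High: payoffs 5, 9, 3, 8 → best response High.
Firm A against Premium: payoffs 3, 4, 8, 1 → best response Premium.
Firm B against Mid: payoffs 0, 6, 1, 5 → best response Mid.
Firm B against High: payoffs 7, 0, 6, 8 → best response Premium.
Firm B against Premium: payoffs 3, 8, 2, 6 → best response Mid.
Firm B against Ultra: payoffs 0, 1, 8, 2 → best response High.
No profile is a mutual best response for all players.

No pure-strategy Nash equilibrium.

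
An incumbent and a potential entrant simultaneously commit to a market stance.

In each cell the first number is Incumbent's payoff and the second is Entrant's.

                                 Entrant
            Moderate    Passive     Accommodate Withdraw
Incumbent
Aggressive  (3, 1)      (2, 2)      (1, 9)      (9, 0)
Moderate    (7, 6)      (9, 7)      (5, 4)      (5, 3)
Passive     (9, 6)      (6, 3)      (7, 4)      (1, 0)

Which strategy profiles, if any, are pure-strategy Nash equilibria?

Mark each player's best response to every combination of opponents' strategies; a profile where every player is best-responding is a pure Nash equilibrium.
Incumbent against Moderate: payoffs 3, 7, 9 → best response Passive.
Incumbent against Passive: payoffs 2, 9, 6 → best response Moderate.
Incumbent against Accommodate: payoffs 1, 5, 7 → best response Passive.
Incumbent against Withdraw: payoffs 9, 5, 1 → best response Aggressive.
Entrant against Aggressive: payoffs 1, 2, 9, 0 → best response Accommodate.
Entrant against Moderate: payoffs 6, 7, 4, 3 → best response Passive.
Entrant against Passive: payoffs 6, 3, 4, 0 → best response Moderate.
Mutual best responses: (Moderate, Passive); (Passive, Moderate).

Pure-strategy Nash equilibria: (Moderate, Passive); (Passive, Moderate)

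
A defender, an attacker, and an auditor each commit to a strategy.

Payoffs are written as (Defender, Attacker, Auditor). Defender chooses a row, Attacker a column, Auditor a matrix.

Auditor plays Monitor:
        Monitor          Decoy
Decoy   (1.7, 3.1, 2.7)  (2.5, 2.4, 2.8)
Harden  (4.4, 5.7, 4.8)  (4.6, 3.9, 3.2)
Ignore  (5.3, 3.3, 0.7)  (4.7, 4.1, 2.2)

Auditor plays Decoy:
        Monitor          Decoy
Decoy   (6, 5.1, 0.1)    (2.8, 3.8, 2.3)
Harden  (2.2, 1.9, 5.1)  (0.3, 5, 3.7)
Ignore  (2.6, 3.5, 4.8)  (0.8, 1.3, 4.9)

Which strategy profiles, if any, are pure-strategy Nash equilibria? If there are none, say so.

No pure-strategy Nash equilibrium.

For each player, find the best response to each opponent profile; mutual best responses are the pure NE.
Defender against (Monitor, Monitor): payoffs 1.7, 4.4, 5.3 → best response Ignore.
Defender against (Monitor, Decoy): payoffs 6, 2.2, 2.6 → best response Decoy.
Defender against (Decoy, Monitor): payoffs 2.5, 4.6, 4.7 → best response Ignore.
Defender against (Decoy, Decoy): payoffs 2.8, 0.3, 0.8 → best response Decoy.
Attacker against (Decoy, Monitor): payoffs 3.1, 2.4 → best response Monitor.
Attacker against (Decoy, Decoy): payoffs 5.1, 3.8 → best response Monitor.
Attacker against (Harden, Monitor): payoffs 5.7, 3.9 → best response Monitor.
Attacker against (Harden, Decoy): payoffs 1.9, 5 → best response Decoy.
Attacker against (Ignore, Monitor): payoffs 3.3, 4.1 → best response Decoy.
Attacker against (Ignore, Decoy): payoffs 3.5, 1.3 → best response Monitor.
Auditor against (Decoy, Monitor): payoffs 2.7, 0.1 → best response Monitor.
Auditor against (Decoy, Decoy): payoffs 2.8, 2.3 → best response Monitor.
Auditor against (Harden, Monitor): payoffs 4.8, 5.1 → best response Decoy.
Auditor against (Harden, Decoy): payoffs 3.2, 3.7 → best response Decoy.
Auditor against (Ignore, Monitor): payoffs 0.7, 4.8 → best response Decoy.
Auditor against (Ignore, Decoy): payoffs 2.2, 4.9 → best response Decoy.
No profile is a mutual best response for all players.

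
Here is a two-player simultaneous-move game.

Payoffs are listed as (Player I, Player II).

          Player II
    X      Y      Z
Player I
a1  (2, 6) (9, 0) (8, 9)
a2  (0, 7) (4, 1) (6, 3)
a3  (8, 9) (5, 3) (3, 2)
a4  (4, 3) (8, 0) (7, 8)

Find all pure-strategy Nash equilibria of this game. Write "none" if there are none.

Check each profile: it is a Nash equilibrium iff no player can strictly gain by switching unilaterally.
(a1, X): Player I can switch to a3 (2 → 8). Not NE.
(a1, Y): Player II can switch to X (0 → 6). Not NE.
(a1, Z): Player I gets 8, best alternative 7; Player II gets 9, best alternative 6. No profitable deviation — NE.
(a2, X): Player I can switch to a1 (0 → 2). Not NE.
(a2, Y): Player I can switch to a1 (4 → 9). Not NE.
(a2, Z): Player I can switch to a1 (6 → 8). Not NE.
(a3, X): Player I gets 8, best alternative 4; Player II gets 9, best alternative 3. No profitable deviation — NE.
(a3, Y): Player I can switch to a1 (5 → 9). Not NE.
(a3, Z): Player I can switch to a1 (3 → 8). Not NE.
(a4, X): Player I can switch to a3 (4 → 8). Not NE.
(a4, Y): Player I can switch to a1 (8 → 9). Not NE.
(a4, Z): Player I can switch to a1 (7 → 8). Not NE.

(a1, Z), (a3, X)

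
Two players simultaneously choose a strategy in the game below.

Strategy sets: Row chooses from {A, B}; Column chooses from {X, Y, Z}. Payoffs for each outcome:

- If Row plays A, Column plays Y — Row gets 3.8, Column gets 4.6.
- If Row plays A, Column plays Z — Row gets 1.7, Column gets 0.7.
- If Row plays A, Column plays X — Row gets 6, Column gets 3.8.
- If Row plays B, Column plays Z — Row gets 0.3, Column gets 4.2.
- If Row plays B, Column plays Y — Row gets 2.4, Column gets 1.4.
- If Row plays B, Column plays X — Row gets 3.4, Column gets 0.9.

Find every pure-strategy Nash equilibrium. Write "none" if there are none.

(A, X): Column can switch to Y (3.8 → 4.6). Not NE.
(A, Y): Row gets 3.8, best alternative 2.4; Column gets 4.6, best alternative 3.8. No profitable deviation — NE.
(A, Z): Column can switch to X (0.7 → 3.8). Not NE.
(B, X): Row can switch to A (3.4 → 6). Not NE.
(B, Y): Row can switch to A (2.4 → 3.8). Not NE.
(B, Z): Row can switch to A (0.3 → 1.7). Not NE.

The unique pure-strategy Nash equilibrium is (A, Y).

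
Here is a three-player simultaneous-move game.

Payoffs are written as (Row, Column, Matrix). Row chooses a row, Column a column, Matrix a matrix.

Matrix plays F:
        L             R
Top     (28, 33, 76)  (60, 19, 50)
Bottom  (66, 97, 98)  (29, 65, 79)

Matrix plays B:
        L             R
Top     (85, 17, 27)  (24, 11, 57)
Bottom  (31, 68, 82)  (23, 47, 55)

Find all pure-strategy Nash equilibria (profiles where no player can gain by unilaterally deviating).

(Top, L, F): Row can switch to Bottom (28 → 66). Not NE.
(Top, L, B): Matrix can switch to F (27 → 76). Not NE.
(Top, R, F): Column can switch to L (19 → 33). Not NE.
(Top, R, B): Column can switch to L (11 → 17). Not NE.
(Bottom, L, F): Row gets 66, best alternative 28; Column gets 97, best alternative 65; Matrix gets 98, best alternative 82. No profitable deviation — NE.
(Bottom, L, B): Row can switch to Top (31 → 85). Not NE.
(Bottom, R, F): Row can switch to Top (29 → 60). Not NE.
(The remaining 1 profile has a profitable deviation by the same check.)

Pure NE: (Bottom, L, F)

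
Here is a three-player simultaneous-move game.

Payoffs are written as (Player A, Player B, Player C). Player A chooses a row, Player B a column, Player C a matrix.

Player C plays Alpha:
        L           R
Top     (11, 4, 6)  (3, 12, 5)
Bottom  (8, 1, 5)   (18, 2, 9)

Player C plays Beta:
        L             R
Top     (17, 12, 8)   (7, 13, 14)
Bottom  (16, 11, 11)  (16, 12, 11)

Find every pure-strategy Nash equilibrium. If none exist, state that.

For each player, find the best response to each opponent profile; mutual best responses are the pure NE.
Player A against (L, Alpha): payoffs 11, 8 → best response Top.
Player A against (L, Beta): payoffs 17, 16 → best response Top.
Player A against (R, Alpha): payoffs 3, 18 → best response Bottom.
Player A against (R, Beta): payoffs 7, 16 → best response Bottom.
Player B against (Top, Alpha): payoffs 4, 12 → best response R.
Player B against (Top, Beta): payoffs 12, 13 → best response R.
Player B against (Bottom, Alpha): payoffs 1, 2 → best response R.
Player B against (Bottom, Beta): payoffs 11, 12 → best response R.
Player C against (Top, L): payoffs 6, 8 → best response Beta.
Player C against (Top, R): payoffs 5, 14 → best response Beta.
Player C against (Bottom, L): payoffs 5, 11 → best response Beta.
Player C against (Bottom, R): payoffs 9, 11 → best response Beta.
Mutual best responses: (Bottom, R, Beta).

The unique pure-strategy Nash equilibrium is (Bottom, R, Beta).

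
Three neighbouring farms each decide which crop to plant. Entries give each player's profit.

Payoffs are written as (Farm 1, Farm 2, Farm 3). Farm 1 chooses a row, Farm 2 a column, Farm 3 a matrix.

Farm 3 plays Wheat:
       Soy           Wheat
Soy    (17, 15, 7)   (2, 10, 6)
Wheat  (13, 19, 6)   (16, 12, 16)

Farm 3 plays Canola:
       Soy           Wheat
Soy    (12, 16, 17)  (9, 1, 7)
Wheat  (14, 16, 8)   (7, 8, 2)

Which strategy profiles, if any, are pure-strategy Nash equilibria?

(Soy, Soy, Wheat): Farm 3 can switch to Canola (7 → 17). Not NE.
(Soy, Soy, Canola): Farm 1 can switch to Wheat (12 → 14). Not NE.
(Soy, Wheat, Wheat): Farm 1 can switch to Wheat (2 → 16). Not NE.
(Soy, Wheat, Canola): Farm 2 can switch to Soy (1 → 16). Not NE.
(Wheat, Soy, Wheat): Farm 1 can switch to Soy (13 → 17). Not NE.
(Wheat, Soy, Canola): Farm 1 gets 14, best alternative 12; Farm 2 gets 16, best alternative 8; Farm 3 gets 8, best alternative 6. No profitable deviation — NE.
(Wheat, Wheat, Wheat): Farm 2 can switch to Soy (12 → 19). Not NE.
(Wheat, Wheat, Canola): Farm 1 can switch to Soy (7 → 9). Not NE.

The unique pure-strategy Nash equilibrium is (Wheat, Soy, Canola).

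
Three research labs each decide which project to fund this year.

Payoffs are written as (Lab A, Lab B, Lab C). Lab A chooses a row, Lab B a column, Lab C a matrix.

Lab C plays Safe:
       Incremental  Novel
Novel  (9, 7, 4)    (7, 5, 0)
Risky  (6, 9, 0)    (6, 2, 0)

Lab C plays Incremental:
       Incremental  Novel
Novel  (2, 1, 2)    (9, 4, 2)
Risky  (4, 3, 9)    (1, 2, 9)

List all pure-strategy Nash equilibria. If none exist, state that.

(Novel, Incremental, Safe): Lab A gets 9, best alternative 6; Lab B gets 7, best alternative 5; Lab C gets 4, best alternative 2. No profitable deviation — NE.
(Novel, Incremental, Incremental): Lab A can switch to Risky (2 → 4). Not NE.
(Novel, Novel, Safe): Lab B can switch to Incremental (5 → 7). Not NE.
(Novel, Novel, Incremental): Lab A gets 9, best alternative 1; Lab B gets 4, best alternative 1; Lab C gets 2, best alternative 0. No profitable deviation — NE.
(Risky, Incremental, Safe): Lab A can switch to Novel (6 → 9). Not NE.
(Risky, Incremental, Incremental): Lab A gets 4, best alternative 2; Lab B gets 3, best alternative 2; Lab C gets 9, best alternative 0. No profitable deviation — NE.
(Risky, Novel, Safe): Lab A can switch to Novel (6 → 7). Not NE.
(Risky, Novel, Incremental): Lab A can switch to Novel (1 → 9). Not NE.

(Novel, Incremental, Safe) and (Novel, Novel, Incremental) and (Risky, Incremental, Incremental)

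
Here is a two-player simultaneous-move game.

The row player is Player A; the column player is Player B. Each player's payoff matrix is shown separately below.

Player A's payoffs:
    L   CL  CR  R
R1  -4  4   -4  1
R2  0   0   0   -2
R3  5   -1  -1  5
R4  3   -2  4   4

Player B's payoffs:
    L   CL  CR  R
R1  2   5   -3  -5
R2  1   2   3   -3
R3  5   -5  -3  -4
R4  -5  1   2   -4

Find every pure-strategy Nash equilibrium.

(R1, CL) and (R3, L) and (R4, CR)

For each player, find the best response to each opponent profile; mutual best responses are the pure NE.
Player A against L: payoffs -4, 0, 5, 3 → best response R3.
Player A against CL: payoffs 4, 0, -1, -2 → best response R1.
Player A against CR: payoffs -4, 0, -1, 4 → best response R4.
Player A against R: payoffs 1, -2, 5, 4 → best response R3.
Player B against R1: payoffs 2, 5, -3, -5 → best response CL.
Player B against R2: payoffs 1, 2, 3, -3 → best response CR.
Player B against R3: payoffs 5, -5, -3, -4 → best response L.
Player B against R4: payoffs -5, 1, 2, -4 → best response CR.
Mutual best responses: (R1, CL); (R3, L); (R4, CR).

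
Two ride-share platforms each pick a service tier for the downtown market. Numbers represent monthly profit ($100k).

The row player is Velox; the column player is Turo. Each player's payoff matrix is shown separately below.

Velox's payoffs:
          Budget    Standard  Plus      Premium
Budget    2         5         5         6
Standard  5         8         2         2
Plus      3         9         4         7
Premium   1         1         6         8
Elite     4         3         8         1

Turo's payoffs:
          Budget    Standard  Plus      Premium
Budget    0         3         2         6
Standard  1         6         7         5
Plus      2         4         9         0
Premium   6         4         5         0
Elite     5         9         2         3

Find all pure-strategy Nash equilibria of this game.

This game has no pure Nash equilibrium.

For each player, find the best response to each opponent profile; mutual best responses are the pure NE.
Velox against Budget: payoffs 2, 5, 3, 1, 4 → best response Standard.
Velox against Standard: payoffs 5, 8, 9, 1, 3 → best response Plus.
Velox against Plus: payoffs 5, 2, 4, 6, 8 → best response Elite.
Velox against Premium: payoffs 6, 2, 7, 8, 1 → best response Premium.
Turo against Budget: payoffs 0, 3, 2, 6 → best response Premium.
Turo against Standard: payoffs 1, 6, 7, 5 → best response Plus.
Turo against Plus: payoffs 2, 4, 9, 0 → best response Plus.
Turo against Premium: payoffs 6, 4, 5, 0 → best response Budget.
Turo against Elite: payoffs 5, 9, 2, 3 → best response Standard.
No profile is a mutual best response for all players.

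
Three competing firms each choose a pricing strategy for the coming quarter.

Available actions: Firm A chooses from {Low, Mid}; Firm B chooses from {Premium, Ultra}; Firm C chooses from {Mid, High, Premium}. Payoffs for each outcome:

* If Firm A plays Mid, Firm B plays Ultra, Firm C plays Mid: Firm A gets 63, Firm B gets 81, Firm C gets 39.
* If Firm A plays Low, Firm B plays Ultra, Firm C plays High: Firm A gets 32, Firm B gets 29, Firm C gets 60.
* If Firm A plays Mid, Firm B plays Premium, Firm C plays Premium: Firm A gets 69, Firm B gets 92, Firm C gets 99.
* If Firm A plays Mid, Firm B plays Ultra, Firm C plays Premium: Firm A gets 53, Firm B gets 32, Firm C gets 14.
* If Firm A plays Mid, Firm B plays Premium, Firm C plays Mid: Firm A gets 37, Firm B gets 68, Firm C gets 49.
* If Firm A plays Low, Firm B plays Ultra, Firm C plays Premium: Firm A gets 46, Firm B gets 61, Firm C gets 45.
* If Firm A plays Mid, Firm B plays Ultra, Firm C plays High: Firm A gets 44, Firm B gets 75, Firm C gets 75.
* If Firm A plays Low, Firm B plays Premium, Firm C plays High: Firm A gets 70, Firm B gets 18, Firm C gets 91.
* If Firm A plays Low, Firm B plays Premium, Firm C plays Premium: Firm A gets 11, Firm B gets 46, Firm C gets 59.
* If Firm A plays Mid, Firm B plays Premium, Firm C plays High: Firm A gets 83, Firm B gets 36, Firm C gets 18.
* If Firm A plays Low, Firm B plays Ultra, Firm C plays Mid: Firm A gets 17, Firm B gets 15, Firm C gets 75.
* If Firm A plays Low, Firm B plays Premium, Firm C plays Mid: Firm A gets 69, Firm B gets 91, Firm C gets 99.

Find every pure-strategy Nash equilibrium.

(Low, Premium, Mid); (Mid, Premium, Premium); (Mid, Ultra, High)

(Low, Premium, Mid): Firm A gets 69, best alternative 37; Firm B gets 91, best alternative 15; Firm C gets 99, best alternative 91. No profitable deviation — NE.
(Low, Premium, High): Firm A can switch to Mid (70 → 83). Not NE.
(Low, Premium, Premium): Firm A can switch to Mid (11 → 69). Not NE.
(Low, Ultra, Mid): Firm A can switch to Mid (17 → 63). Not NE.
(Low, Ultra, High): Firm A can switch to Mid (32 → 44). Not NE.
(Low, Ultra, Premium): Firm A can switch to Mid (46 → 53). Not NE.
(Mid, Premium, Mid): Firm A can switch to Low (37 → 69). Not NE.
(Mid, Premium, High): Firm B can switch to Ultra (36 → 75). Not NE.
(Mid, Premium, Premium): Firm A gets 69, best alternative 11; Firm B gets 92, best alternative 32; Firm C gets 99, best alternative 49. No profitable deviation — NE.
(Mid, Ultra, Mid): Firm C can switch to High (39 → 75). Not NE.
(Mid, Ultra, High): Firm A gets 44, best alternative 32; Firm B gets 75, best alternative 36; Firm C gets 75, best alternative 39. No profitable deviation — NE.
(The remaining 1 profile has a profitable deviation by the same check.)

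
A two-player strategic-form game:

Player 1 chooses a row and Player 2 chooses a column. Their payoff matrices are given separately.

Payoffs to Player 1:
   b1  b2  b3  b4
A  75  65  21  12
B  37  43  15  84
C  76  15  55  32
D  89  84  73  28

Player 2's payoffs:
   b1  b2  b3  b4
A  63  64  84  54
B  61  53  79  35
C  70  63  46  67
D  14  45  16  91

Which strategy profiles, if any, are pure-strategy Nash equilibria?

none

Mark each player's best response to every combination of opponents' strategies; a profile where every player is best-responding is a pure Nash equilibrium.
Player 1 against b1: payoffs 75, 37, 76, 89 → best response D.
Player 1 against b2: payoffs 65, 43, 15, 84 → best response D.
Player 1 against b3: payoffs 21, 15, 55, 73 → best response D.
Player 1 against b4: payoffs 12, 84, 32, 28 → best response B.
Player 2 against A: payoffs 63, 64, 84, 54 → best response b3.
Player 2 against B: payoffs 61, 53, 79, 35 → best response b3.
Player 2 against C: payoffs 70, 63, 46, 67 → best response b1.
Player 2 against D: payoffs 14, 45, 16, 91 → best response b4.
No profile is a mutual best response for all players.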